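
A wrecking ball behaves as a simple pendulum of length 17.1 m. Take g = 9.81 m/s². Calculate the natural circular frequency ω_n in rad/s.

0.757 rad/s

For a simple pendulum ω_n = √(g/L) = √(9.81/17.1) = √0.5737 = 0.7574 rad/s.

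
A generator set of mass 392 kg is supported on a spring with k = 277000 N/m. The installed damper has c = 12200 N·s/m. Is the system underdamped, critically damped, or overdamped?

underdamped

c_c = 2√(k·m) = 20840 N·s/m; ζ = c/c_c = 12200/20840 = 0.585.
Since ζ < 1 the system is underdamped.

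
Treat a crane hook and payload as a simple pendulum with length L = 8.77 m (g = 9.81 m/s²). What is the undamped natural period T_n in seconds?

5.94 s

For a simple pendulum ω_n = √(g/L) = √(9.81/8.77) = √1.119 = 1.058 rad/s.
T_n = 2π/ω_n = 6.283/1.058 = 5.941 s.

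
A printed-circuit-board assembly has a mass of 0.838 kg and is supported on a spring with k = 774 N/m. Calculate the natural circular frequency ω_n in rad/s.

30.4 rad/s

ω_n = √(k/m) = √(774.0/0.838) = √923.6 = 30.39 rad/s.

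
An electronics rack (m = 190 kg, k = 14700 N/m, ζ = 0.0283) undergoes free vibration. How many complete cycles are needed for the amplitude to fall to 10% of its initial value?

Logarithmic decrement δ = 2πζ/√(1 − ζ²) = 2π × 0.02830/√(1 − 0.000801) = 0.1779.
x_n/x₀ = e^(−nδ) ≤ 0.1; take ln: n ≥ ln(1/0.1)/δ = 2.303/0.1779 = 12.94.
So 13 complete cycles are required.

13 cycles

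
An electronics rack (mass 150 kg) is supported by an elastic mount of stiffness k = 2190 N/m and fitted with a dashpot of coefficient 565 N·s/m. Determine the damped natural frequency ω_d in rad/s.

3.32 rad/s

ω_n = √(k/m) = √(2190/150) = 3.821 rad/s.
Critical damping c_c = 2√(k·m) = 2√(2190 × 150) = 1146 N·s/m, so ζ = c/c_c = 565/1146 = 0.4929.
ω_d = ω_n√(1 − ζ²) = 3.821 × √(1 − 0.243) = 3.325 rad/s.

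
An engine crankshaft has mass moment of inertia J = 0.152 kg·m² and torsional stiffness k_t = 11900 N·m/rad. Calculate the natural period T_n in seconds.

ω_n = √(k_t/J) = √(11900/0.152) = √78290 = 279.8 rad/s.
T_n = 2π/ω_n = 6.283/279.8 = 0.02246 s.

0.0225 s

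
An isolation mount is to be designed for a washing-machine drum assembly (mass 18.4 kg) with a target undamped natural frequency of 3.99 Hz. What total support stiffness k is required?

11600 N/m

ω_n = 2πf_n = 2π × 3.99 = 25.07 rad/s.
k = m·ω_n² = 18.4 × 25.07² = 18.4 × 628.5 = 11560 N/m.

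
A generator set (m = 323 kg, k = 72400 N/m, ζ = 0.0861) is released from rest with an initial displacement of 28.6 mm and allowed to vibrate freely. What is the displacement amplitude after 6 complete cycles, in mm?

Logarithmic decrement δ = 2πζ/√(1 − ζ²) = 2π × 0.08610/√(1 − 0.00741) = 0.5430.
After n cycles, x_n/x₀ = e^(−nδ), so x_6 = 28.6 × e^(−6 × 0.5430) = 28.6 × 0.03847 = 1.100 mm.

1.10 mm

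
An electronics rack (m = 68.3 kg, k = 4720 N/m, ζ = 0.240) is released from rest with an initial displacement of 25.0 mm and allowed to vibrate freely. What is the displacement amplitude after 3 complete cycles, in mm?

Logarithmic decrement δ = 2πζ/√(1 − ζ²) = 2π × 0.2400/√(1 − 0.0576) = 1.553.
After n cycles, x_n/x₀ = e^(−nδ), so x_3 = 25.0 × e^(−3 × 1.553) = 25.0 × 0.009466 = 0.2366 mm.

0.237 mm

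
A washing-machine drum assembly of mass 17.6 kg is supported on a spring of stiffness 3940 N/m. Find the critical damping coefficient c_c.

527 N·s/m

c_c = 2√(k·m) = 2√(3940 × 17.6) = 2 × 263.3 = 526.7 N·s/m.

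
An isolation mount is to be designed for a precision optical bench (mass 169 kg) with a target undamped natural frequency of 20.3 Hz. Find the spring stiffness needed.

2750000 N/m

ω_n = 2πf_n = 2π × 20.3 = 127.5 rad/s.
k = m·ω_n² = 169 × 127.5² = 169 × 16270 = 2749000 N/m.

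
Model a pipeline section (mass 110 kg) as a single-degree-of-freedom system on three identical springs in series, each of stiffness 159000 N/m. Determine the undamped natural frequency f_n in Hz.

Series springs: 1/k_eq = 3/159000, so k_eq = 159000/3 = 53000 N/m.
ω_n = √(k_eq/m) = √(53000/110) = √481.8 = 21.95 rad/s.
f_n = ω_n/(2π) = 21.95/6.283 = 3.494 Hz.

3.49 Hz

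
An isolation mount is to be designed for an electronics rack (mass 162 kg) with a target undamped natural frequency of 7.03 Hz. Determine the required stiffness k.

316000 N/m

ω_n = 2πf_n = 2π × 7.03 = 44.17 rad/s.
k = m·ω_n² = 162 × 44.17² = 162 × 1951 = 316100 N/m.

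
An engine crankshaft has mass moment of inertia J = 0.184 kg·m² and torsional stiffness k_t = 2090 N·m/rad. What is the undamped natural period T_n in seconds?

ω_n = √(k_t/J) = √(2090/0.184) = √11360 = 106.6 rad/s.
T_n = 2π/ω_n = 6.283/106.6 = 0.05895 s.

0.0590 s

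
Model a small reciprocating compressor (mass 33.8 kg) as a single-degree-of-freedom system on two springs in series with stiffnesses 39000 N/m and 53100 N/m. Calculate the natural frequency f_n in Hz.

4.10 Hz

Series springs: 1/k_eq = 1/39000 + 1/53100 = 4.447×10^-5, so k_eq = 22490 N/m.
ω_n = √(k_eq/m) = √(22490/33.8) = √665.2 = 25.79 rad/s.
f_n = ω_n/(2π) = 25.79/6.283 = 4.105 Hz.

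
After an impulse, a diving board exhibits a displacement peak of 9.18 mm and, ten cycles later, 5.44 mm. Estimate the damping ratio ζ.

0.00833

Logarithmic decrement δ = (1/n)·ln(x₀/x_n) = (1/10)·ln(9.18/5.44) = (1/10)·ln(1.687) = 0.05232.
ζ = δ/√(4π² + δ²) = 0.05232/√(39.48 + 0.00274) = 0.05232/6.283 = 0.008327.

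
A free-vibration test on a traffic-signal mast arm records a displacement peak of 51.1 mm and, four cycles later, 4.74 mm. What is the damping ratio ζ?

0.0942

Logarithmic decrement δ = (1/n)·ln(x₀/x_n) = (1/4)·ln(51.1/4.74) = (1/4)·ln(10.78) = 0.5944.
ζ = δ/√(4π² + δ²) = 0.5944/√(39.48 + 0.353) = 0.5944/6.311 = 0.09419.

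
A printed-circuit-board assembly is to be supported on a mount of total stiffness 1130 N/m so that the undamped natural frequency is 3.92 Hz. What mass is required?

1.86 kg

ω_n = 2πf_n = 2π × 3.92 = 24.63 rad/s.
m = k/ω_n² = 1130/24.63² = 1130/606.6 = 1.863 kg.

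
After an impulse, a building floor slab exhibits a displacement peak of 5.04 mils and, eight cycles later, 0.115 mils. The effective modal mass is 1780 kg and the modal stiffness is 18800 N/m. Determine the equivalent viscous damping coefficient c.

Logarithmic decrement δ = (1/n)·ln(x₀/x_n) = (1/8)·ln(5.04/0.115) = (1/8)·ln(43.83) = 0.4725.
ζ = δ/√(4π² + δ²) = 0.4725/√(39.48 + 0.223) = 0.4725/6.301 = 0.07499.
c = ζ · 2√(km) = 0.07499 × 2√(18800 × 1780) = 0.07499 × 11570 = 867.6 N·s/m.

868 N·s/m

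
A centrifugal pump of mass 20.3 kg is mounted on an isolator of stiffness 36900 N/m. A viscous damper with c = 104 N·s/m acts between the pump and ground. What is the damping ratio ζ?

ω_n = √(k/m) = √(36900/20.3) = 42.63 rad/s.
Critical damping c_c = 2√(k·m) = 2√(36900 × 20.3) = 1731 N·s/m, so ζ = c/c_c = 104/1731 = 0.06008.

0.0601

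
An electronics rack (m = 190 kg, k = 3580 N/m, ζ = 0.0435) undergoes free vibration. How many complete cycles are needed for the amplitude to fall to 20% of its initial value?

6 cycles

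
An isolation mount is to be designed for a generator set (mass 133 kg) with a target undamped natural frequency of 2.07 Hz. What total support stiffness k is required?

22500 N/m

ω_n = 2πf_n = 2π × 2.07 = 13.01 rad/s.
k = m·ω_n² = 133 × 13.01² = 133 × 169.2 = 22500 N/m.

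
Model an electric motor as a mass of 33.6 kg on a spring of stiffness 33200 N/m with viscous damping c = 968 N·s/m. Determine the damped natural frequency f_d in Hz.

4.45 Hz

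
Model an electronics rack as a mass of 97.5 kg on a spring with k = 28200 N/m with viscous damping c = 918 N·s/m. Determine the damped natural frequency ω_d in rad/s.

ω_n = √(k/m) = √(28200/97.5) = 17.01 rad/s.
Critical damping c_c = 2√(k·m) = 2√(28200 × 97.5) = 3316 N·s/m, so ζ = c/c_c = 918/3316 = 0.2768.
ω_d = ω_n√(1 − ζ²) = 17.01 × √(1 − 0.0766) = 16.34 rad/s.

16.3 rad/s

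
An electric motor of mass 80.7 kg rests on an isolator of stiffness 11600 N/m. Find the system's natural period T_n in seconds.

0.524 s

ω_n = √(k/m) = √(11600/80.7) = √143.7 = 11.99 rad/s.
T_n = 2π/ω_n = 6.283/11.99 = 0.5241 s.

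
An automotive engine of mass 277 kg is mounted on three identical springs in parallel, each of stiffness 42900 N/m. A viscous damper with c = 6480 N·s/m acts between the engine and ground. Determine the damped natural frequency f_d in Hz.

2.88 Hz

Parallel springs add: k_eq = 3 × 42900 = 128700 N/m.
ω_n = √(k_eq/m) = √(128700/277) = 21.56 rad/s.
Critical damping c_c = 2√(k_eq·m) = 2√(128700 × 277) = 11940 N·s/m, so ζ = c/c_c = 6480/11940 = 0.5426.
ω_d = ω_n√(1 − ζ²) = 21.56 × √(1 − 0.294) = 18.11 rad/s.
f_d = ω_d/(2π) = 2.882 Hz.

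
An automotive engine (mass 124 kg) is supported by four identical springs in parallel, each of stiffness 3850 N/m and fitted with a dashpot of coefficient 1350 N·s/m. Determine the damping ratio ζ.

0.488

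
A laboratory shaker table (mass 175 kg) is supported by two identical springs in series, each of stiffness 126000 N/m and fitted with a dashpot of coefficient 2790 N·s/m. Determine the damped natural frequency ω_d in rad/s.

17.2 rad/s

Series springs: 1/k_eq = 2/126000, so k_eq = 126000/2 = 63000 N/m.
ω_n = √(k_eq/m) = √(63000/175) = 18.97 rad/s.
Critical damping c_c = 2√(k_eq·m) = 2√(63000 × 175) = 6641 N·s/m, so ζ = c/c_c = 2790/6641 = 0.4201.
ω_d = ω_n√(1 − ζ²) = 18.97 × √(1 − 0.177) = 17.22 rad/s.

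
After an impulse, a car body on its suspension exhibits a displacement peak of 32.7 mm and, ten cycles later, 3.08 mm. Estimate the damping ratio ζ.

0.0376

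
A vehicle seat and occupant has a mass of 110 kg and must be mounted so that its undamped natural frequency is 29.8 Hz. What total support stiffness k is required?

ω_n = 2πf_n = 2π × 29.8 = 187.2 rad/s.
k = m·ω_n² = 110 × 187.2² = 110 × 35060 = 3856000 N/m.

3860000 N/m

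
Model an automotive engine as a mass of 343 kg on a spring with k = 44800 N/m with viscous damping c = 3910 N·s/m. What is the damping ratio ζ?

0.499

ω_n = √(k/m) = √(44800/343) = 11.43 rad/s.
Critical damping c_c = 2√(k·m) = 2√(44800 × 343) = 7840 N·s/m, so ζ = c/c_c = 3910/7840 = 0.4987.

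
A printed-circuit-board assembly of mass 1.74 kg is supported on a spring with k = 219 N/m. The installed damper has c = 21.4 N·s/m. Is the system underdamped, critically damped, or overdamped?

underdamped

c_c = 2√(k·m) = 39.04 N·s/m; ζ = c/c_c = 21.4/39.04 = 0.548.
Since ζ < 1 the system is underdamped.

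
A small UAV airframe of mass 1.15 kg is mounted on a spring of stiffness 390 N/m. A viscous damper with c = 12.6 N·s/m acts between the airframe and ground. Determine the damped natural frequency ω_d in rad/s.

17.6 rad/s

ω_n = √(k/m) = √(390.0/1.15) = 18.42 rad/s.
Critical damping c_c = 2√(k·m) = 2√(390.0 × 1.15) = 42.36 N·s/m, so ζ = c/c_c = 12.6/42.36 = 0.2975.
ω_d = ω_n√(1 − ζ²) = 18.42 × √(1 − 0.0885) = 17.58 rad/s.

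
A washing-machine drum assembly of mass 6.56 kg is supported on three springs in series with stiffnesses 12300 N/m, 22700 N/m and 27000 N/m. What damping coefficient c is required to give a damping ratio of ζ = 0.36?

145 N·s/m

Series springs: 1/k_eq = 1/12300 + 1/22700 + 1/27000 = 0.0001624, so k_eq = 6158 N/m.
c_c = 2√(k_eq·m) = 2√(6158 × 6.56) = 402.0 N·s/m.
c = ζ·c_c = 0.36 × 402.0 = 144.7 N·s/m.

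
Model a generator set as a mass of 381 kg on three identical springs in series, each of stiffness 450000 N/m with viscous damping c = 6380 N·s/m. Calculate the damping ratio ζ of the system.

Series springs: 1/k_eq = 3/450000, so k_eq = 450000/3 = 150000 N/m.
ω_n = √(k_eq/m) = √(150000/381) = 19.84 rad/s.
Critical damping c_c = 2√(k_eq·m) = 2√(150000 × 381) = 15120 N·s/m, so ζ = c/c_c = 6380/15120 = 0.4220.

0.422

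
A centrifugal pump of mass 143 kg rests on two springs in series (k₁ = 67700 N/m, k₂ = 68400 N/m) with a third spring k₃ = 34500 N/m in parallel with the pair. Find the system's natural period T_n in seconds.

Series pair: k_s = k₁k₂/(k₁+k₂) = (67700)(68400)/(67700 + 68400) = 34020 N/m. In parallel with k₃: k_eq = 34020 + 34500 = 68520 N/m.
ω_n = √(k_eq/m) = √(68520/143) = √479.2 = 21.89 rad/s.
T_n = 2π/ω_n = 6.283/21.89 = 0.2870 s.

0.287 s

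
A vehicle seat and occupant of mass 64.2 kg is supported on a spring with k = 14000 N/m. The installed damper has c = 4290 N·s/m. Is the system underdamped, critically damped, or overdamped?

c_c = 2√(k·m) = 1896 N·s/m; ζ = c/c_c = 4290/1896 = 2.26.
Since ζ > 1 the system is overdamped.

overdamped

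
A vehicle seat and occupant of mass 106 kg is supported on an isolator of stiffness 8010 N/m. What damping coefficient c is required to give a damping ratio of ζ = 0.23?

c_c = 2√(k·m) = 2√(8010 × 106) = 1843 N·s/m.
c = ζ·c_c = 0.23 × 1843 = 423.9 N·s/m.

424 N·s/m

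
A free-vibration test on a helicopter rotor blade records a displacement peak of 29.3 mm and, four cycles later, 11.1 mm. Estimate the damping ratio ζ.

Logarithmic decrement δ = (1/n)·ln(x₀/x_n) = (1/4)·ln(29.3/11.1) = (1/4)·ln(2.640) = 0.2427.
ζ = δ/√(4π² + δ²) = 0.2427/√(39.48 + 0.0589) = 0.2427/6.288 = 0.03859.

0.0386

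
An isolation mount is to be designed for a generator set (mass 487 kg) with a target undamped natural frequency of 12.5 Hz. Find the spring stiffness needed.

ω_n = 2πf_n = 2π × 12.5 = 78.54 rad/s.
k = m·ω_n² = 487 × 78.54² = 487 × 6169 = 3004000 N/m.

3000000 N/m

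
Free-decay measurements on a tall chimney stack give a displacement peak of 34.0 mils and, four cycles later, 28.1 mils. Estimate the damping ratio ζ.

0.00758

Logarithmic decrement δ = (1/n)·ln(x₀/x_n) = (1/4)·ln(34.0/28.1) = (1/4)·ln(1.210) = 0.04765.
ζ = δ/√(4π² + δ²) = 0.04765/√(39.48 + 0.00227) = 0.04765/6.283 = 0.007583.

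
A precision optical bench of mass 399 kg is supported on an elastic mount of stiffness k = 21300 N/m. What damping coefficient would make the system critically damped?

c_c = 2√(k·m) = 2√(21300 × 399) = 2 × 2915 = 5831 N·s/m.

5830 N·s/m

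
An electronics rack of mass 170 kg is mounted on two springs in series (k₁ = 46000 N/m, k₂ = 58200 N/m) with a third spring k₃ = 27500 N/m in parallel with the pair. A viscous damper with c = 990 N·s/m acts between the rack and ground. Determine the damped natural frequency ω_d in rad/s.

17.4 rad/s

Series pair: k_s = k₁k₂/(k₁+k₂) = (46000)(58200)/(46000 + 58200) = 25690 N/m. In parallel with k₃: k_eq = 25690 + 27500 = 53190 N/m.
ω_n = √(k_eq/m) = √(53190/170) = 17.69 rad/s.
Critical damping c_c = 2√(k_eq·m) = 2√(53190 × 170) = 6014 N·s/m, so ζ = c/c_c = 990/6014 = 0.1646.
ω_d = ω_n√(1 − ζ²) = 17.69 × √(1 − 0.0271) = 17.45 rad/s.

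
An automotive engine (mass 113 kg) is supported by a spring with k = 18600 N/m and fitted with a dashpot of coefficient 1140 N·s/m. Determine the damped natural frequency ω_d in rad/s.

11.8 rad/s

ω_n = √(k/m) = √(18600/113) = 12.83 rad/s.
Critical damping c_c = 2√(k·m) = 2√(18600 × 113) = 2900 N·s/m, so ζ = c/c_c = 1140/2900 = 0.3932.
ω_d = ω_n√(1 − ζ²) = 12.83 × √(1 − 0.155) = 11.80 rad/s.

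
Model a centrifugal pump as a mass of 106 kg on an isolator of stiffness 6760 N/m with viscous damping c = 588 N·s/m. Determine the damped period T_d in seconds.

0.839 s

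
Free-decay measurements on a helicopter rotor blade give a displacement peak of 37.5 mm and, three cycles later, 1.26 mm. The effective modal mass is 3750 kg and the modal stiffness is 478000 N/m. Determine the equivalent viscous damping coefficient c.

15000 N·s/m

Logarithmic decrement δ = (1/n)·ln(x₀/x_n) = (1/3)·ln(37.5/1.26) = (1/3)·ln(29.76) = 1.131.
ζ = δ/√(4π² + δ²) = 1.131/√(39.48 + 1.28) = 1.131/6.384 = 0.1772.
c = ζ · 2√(km) = 0.1772 × 2√(478000 × 3750) = 0.1772 × 84680 = 15000 N·s/m.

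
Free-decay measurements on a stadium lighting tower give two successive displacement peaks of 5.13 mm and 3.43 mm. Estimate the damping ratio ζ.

0.0639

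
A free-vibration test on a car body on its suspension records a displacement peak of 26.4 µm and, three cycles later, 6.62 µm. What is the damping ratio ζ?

Logarithmic decrement δ = (1/n)·ln(x₀/x_n) = (1/3)·ln(26.4/6.62) = (1/3)·ln(3.988) = 0.4611.
ζ = δ/√(4π² + δ²) = 0.4611/√(39.48 + 0.213) = 0.4611/6.300 = 0.07319.

0.0732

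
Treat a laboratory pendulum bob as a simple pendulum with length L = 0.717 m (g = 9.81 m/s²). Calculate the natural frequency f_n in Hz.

0.589 Hz

For a simple pendulum ω_n = √(g/L) = √(9.81/0.717) = √13.68 = 3.699 rad/s.
f_n = ω_n/(2π) = 3.699/6.283 = 0.5887 Hz.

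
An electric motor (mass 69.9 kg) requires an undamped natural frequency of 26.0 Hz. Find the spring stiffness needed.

1870000 N/m

ω_n = 2πf_n = 2π × 26.0 = 163.4 rad/s.
k = m·ω_n² = 69.9 × 163.4² = 69.9 × 26690 = 1865000 N/m.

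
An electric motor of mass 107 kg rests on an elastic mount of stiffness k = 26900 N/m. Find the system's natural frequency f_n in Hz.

2.52 Hz

ω_n = √(k/m) = √(26900/107) = √251.4 = 15.86 rad/s.
f_n = ω_n/(2π) = 15.86/6.283 = 2.524 Hz.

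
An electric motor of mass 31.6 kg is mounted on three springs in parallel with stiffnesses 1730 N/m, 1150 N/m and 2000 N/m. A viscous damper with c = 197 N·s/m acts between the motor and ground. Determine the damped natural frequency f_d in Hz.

Parallel springs add: k_eq = 1730 + 1150 + 2000 = 4880 N/m.
ω_n = √(k_eq/m) = √(4880/31.6) = 12.43 rad/s.
Critical damping c_c = 2√(k_eq·m) = 2√(4880 × 31.6) = 785.4 N·s/m, so ζ = c/c_c = 197/785.4 = 0.2508.
ω_d = ω_n√(1 − ζ²) = 12.43 × √(1 − 0.0629) = 12.03 rad/s.
f_d = ω_d/(2π) = 1.915 Hz.

1.91 Hz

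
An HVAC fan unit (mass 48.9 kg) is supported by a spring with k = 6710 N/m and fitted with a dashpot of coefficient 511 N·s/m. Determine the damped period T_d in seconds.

0.599 s

ω_n = √(k/m) = √(6710/48.9) = 11.71 rad/s.
Critical damping c_c = 2√(k·m) = 2√(6710 × 48.9) = 1146 N·s/m, so ζ = c/c_c = 511/1146 = 0.4460.
ω_d = ω_n√(1 − ζ²) = 11.71 × √(1 − 0.199) = 10.48 rad/s.
T_d = 2π/ω_d = 0.5993 s.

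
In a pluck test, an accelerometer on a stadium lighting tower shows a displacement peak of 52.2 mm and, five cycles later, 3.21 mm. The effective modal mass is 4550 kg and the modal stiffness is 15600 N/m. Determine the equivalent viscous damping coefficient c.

Logarithmic decrement δ = (1/n)·ln(x₀/x_n) = (1/5)·ln(52.2/3.21) = (1/5)·ln(16.26) = 0.5578.
ζ = δ/√(4π² + δ²) = 0.5578/√(39.48 + 0.311) = 0.5578/6.308 = 0.08842.
c = ζ · 2√(km) = 0.08842 × 2√(15600 × 4550) = 0.08842 × 16850 = 1490 N·s/m.

1490 N·s/m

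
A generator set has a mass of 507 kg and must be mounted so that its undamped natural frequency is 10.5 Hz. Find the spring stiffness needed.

2210000 N/m

ω_n = 2πf_n = 2π × 10.5 = 65.97 rad/s.
k = m·ω_n² = 507 × 65.97² = 507 × 4352 = 2207000 N/m.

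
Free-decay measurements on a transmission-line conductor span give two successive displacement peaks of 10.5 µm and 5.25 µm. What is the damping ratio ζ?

0.110

Logarithmic decrement δ = (1/n)·ln(x₀/x_n) = (1/1)·ln(10.5/5.25) = (1/1)·ln(2.000) = 0.6931.
ζ = δ/√(4π² + δ²) = 0.6931/√(39.48 + 0.480) = 0.6931/6.321 = 0.1097.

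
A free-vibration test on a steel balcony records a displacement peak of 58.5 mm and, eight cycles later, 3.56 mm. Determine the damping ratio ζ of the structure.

0.0556

Logarithmic decrement δ = (1/n)·ln(x₀/x_n) = (1/8)·ln(58.5/3.56) = (1/8)·ln(16.43) = 0.3499.
ζ = δ/√(4π² + δ²) = 0.3499/√(39.48 + 0.122) = 0.3499/6.293 = 0.05560.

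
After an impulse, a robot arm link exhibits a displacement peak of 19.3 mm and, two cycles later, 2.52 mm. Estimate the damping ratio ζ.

Logarithmic decrement δ = (1/n)·ln(x₀/x_n) = (1/2)·ln(19.3/2.52) = (1/2)·ln(7.659) = 1.018.
ζ = δ/√(4π² + δ²) = 1.018/√(39.48 + 1.04) = 1.018/6.365 = 0.1599.

0.160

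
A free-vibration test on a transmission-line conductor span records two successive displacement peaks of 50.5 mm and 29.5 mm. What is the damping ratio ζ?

Logarithmic decrement δ = (1/n)·ln(x₀/x_n) = (1/1)·ln(50.5/29.5) = (1/1)·ln(1.712) = 0.5376.
ζ = δ/√(4π² + δ²) = 0.5376/√(39.48 + 0.289) = 0.5376/6.306 = 0.08525.

0.0852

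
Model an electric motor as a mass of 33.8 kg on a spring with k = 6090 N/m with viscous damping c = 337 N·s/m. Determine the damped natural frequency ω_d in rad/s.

12.5 rad/s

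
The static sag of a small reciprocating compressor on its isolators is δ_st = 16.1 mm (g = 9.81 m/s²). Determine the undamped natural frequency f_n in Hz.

3.93 Hz

ω_n = √(g/δ_st) = √(9.81/0.0161) = √609.3 = 24.68 rad/s.
f_n = ω_n/(2π) = 24.68/6.283 = 3.929 Hz.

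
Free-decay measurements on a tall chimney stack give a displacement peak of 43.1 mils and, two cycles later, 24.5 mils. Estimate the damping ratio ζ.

Logarithmic decrement δ = (1/n)·ln(x₀/x_n) = (1/2)·ln(43.1/24.5) = (1/2)·ln(1.759) = 0.2824.
ζ = δ/√(4π² + δ²) = 0.2824/√(39.48 + 0.0798) = 0.2824/6.290 = 0.04490.

0.0449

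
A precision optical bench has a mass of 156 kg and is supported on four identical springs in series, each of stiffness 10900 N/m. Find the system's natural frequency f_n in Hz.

0.665 Hz

Series springs: 1/k_eq = 4/10900, so k_eq = 10900/4 = 2725 N/m.
ω_n = √(k_eq/m) = √(2725/156) = √17.47 = 4.179 rad/s.
f_n = ω_n/(2π) = 4.179/6.283 = 0.6652 Hz.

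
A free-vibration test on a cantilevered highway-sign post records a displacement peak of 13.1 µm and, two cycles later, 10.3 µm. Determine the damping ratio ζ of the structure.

Logarithmic decrement δ = (1/n)·ln(x₀/x_n) = (1/2)·ln(13.1/10.3) = (1/2)·ln(1.272) = 0.1202.
ζ = δ/√(4π² + δ²) = 0.1202/√(39.48 + 0.0145) = 0.1202/6.284 = 0.01913.

0.0191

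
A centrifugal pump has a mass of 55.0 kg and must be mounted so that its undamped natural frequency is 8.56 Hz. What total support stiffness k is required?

159000 N/m

ω_n = 2πf_n = 2π × 8.56 = 53.78 rad/s.
k = m·ω_n² = 55.0 × 53.78² = 55.0 × 2893 = 159100 N/m.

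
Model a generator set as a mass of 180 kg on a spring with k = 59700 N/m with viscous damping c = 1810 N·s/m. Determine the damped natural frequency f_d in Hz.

ω_n = √(k/m) = √(59700/180) = 18.21 rad/s.
Critical damping c_c = 2√(k·m) = 2√(59700 × 180) = 6556 N·s/m, so ζ = c/c_c = 1810/6556 = 0.2761.
ω_d = ω_n√(1 − ζ²) = 18.21 × √(1 − 0.0762) = 17.50 rad/s.
f_d = ω_d/(2π) = 2.786 Hz.

2.79 Hz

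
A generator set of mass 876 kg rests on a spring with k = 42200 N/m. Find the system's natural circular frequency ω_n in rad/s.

6.94 rad/s

ω_n = √(k/m) = √(42200/876) = √48.17 = 6.941 rad/s.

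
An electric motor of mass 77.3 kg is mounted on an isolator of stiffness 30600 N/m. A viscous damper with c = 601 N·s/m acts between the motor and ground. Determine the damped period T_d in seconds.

0.322 s

ω_n = √(k/m) = √(30600/77.3) = 19.90 rad/s.
Critical damping c_c = 2√(k·m) = 2√(30600 × 77.3) = 3076 N·s/m, so ζ = c/c_c = 601/3076 = 0.1954.
ω_d = ω_n√(1 − ζ²) = 19.90 × √(1 − 0.0382) = 19.51 rad/s.
T_d = 2π/ω_d = 0.3220 s.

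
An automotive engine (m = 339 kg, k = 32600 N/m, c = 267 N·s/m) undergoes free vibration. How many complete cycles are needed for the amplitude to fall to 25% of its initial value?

6 cycles

ζ = c/(2√(km)) = 267/(2√(32600 × 339)) = 267/6649 = 0.04016.
Logarithmic decrement δ = 2πζ/√(1 − ζ²) = 2π × 0.04016/√(1 − 0.00161) = 0.2525.
x_n/x₀ = e^(−nδ) ≤ 0.25; take ln: n ≥ ln(1/0.25)/δ = 1.386/0.2525 = 5.490.
So 6 complete cycles are required.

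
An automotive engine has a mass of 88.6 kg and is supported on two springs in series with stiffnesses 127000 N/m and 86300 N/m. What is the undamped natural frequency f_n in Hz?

Series springs: 1/k_eq = 1/127000 + 1/86300 = 1.946×10^-5, so k_eq = 51380 N/m.
ω_n = √(k_eq/m) = √(51380/88.6) = √579.9 = 24.08 rad/s.
f_n = ω_n/(2π) = 24.08/6.283 = 3.833 Hz.

3.83 Hz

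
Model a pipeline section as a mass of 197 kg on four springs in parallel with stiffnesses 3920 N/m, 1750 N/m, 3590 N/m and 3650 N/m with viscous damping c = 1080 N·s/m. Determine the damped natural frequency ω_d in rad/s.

7.62 rad/s

Parallel springs add: k_eq = 3920 + 1750 + 3590 + 3650 = 12910 N/m.
ω_n = √(k_eq/m) = √(12910/197) = 8.095 rad/s.
Critical damping c_c = 2√(k_eq·m) = 2√(12910 × 197) = 3190 N·s/m, so ζ = c/c_c = 1080/3190 = 0.3386.
ω_d = ω_n√(1 − ζ²) = 8.095 × √(1 − 0.115) = 7.617 rad/s.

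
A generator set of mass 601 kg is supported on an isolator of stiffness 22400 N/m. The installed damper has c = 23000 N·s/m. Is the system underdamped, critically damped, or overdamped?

c_c = 2√(k·m) = 7338 N·s/m; ζ = c/c_c = 23000/7338 = 3.13.
Since ζ > 1 the system is overdamped.

overdamped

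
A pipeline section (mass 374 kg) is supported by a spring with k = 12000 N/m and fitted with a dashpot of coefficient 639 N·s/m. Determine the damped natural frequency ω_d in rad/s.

ω_n = √(k/m) = √(12000/374) = 5.664 rad/s.
Critical damping c_c = 2√(k·m) = 2√(12000 × 374) = 4237 N·s/m, so ζ = c/c_c = 639/4237 = 0.1508.
ω_d = ω_n√(1 − ζ²) = 5.664 × √(1 − 0.0227) = 5.600 rad/s.

5.60 rad/s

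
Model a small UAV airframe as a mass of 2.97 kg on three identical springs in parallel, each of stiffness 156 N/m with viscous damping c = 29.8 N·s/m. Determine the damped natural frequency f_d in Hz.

Parallel springs add: k_eq = 3 × 156 = 468.0 N/m.
ω_n = √(k_eq/m) = √(468.0/2.97) = 12.55 rad/s.
Critical damping c_c = 2√(k_eq·m) = 2√(468.0 × 2.97) = 74.56 N·s/m, so ζ = c/c_c = 29.8/74.56 = 0.3997.
ω_d = ω_n√(1 − ζ²) = 12.55 × √(1 − 0.160) = 11.51 rad/s.
f_d = ω_d/(2π) = 1.831 Hz.

1.83 Hz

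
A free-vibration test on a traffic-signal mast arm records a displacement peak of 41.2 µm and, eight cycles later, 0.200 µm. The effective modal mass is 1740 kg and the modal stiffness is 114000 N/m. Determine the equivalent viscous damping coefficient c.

Logarithmic decrement δ = (1/n)·ln(x₀/x_n) = (1/8)·ln(41.2/0.200) = (1/8)·ln(206.0) = 0.6660.
ζ = δ/√(4π² + δ²) = 0.6660/√(39.48 + 0.444) = 0.6660/6.318 = 0.1054.
c = ζ · 2√(km) = 0.1054 × 2√(114000 × 1740) = 0.1054 × 28170 = 2969 N·s/m.

2970 N·s/m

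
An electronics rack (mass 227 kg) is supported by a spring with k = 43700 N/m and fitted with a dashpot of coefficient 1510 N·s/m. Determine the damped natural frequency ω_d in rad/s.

ω_n = √(k/m) = √(43700/227) = 13.87 rad/s.
Critical damping c_c = 2√(k·m) = 2√(43700 × 227) = 6299 N·s/m, so ζ = c/c_c = 1510/6299 = 0.2397.
ω_d = ω_n√(1 − ζ²) = 13.87 × √(1 − 0.0575) = 13.47 rad/s.

13.5 rad/s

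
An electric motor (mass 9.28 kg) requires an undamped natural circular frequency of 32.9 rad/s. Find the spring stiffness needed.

k = m·ω_n² = 9.28 × 32.90² = 9.28 × 1082 = 10040 N/m.

10000 N/m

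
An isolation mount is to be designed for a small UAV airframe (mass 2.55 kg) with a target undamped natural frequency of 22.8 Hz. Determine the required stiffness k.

52300 N/m

ω_n = 2πf_n = 2π × 22.8 = 143.3 rad/s.
k = m·ω_n² = 2.55 × 143.3² = 2.55 × 20520 = 52330 N/m.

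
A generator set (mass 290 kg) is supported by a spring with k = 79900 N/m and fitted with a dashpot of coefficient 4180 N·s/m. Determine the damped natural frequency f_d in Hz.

ω_n = √(k/m) = √(79900/290) = 16.60 rad/s.
Critical damping c_c = 2√(k·m) = 2√(79900 × 290) = 9627 N·s/m, so ζ = c/c_c = 4180/9627 = 0.4342.
ω_d = ω_n√(1 − ζ²) = 16.60 × √(1 − 0.189) = 14.95 rad/s.
f_d = ω_d/(2π) = 2.380 Hz.

2.38 Hz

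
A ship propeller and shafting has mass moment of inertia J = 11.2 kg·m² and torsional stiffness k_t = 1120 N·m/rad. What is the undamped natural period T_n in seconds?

ω_n = √(k_t/J) = √(1120/11.2) = √100.0 = 10.00 rad/s.
T_n = 2π/ω_n = 6.283/10.00 = 0.6283 s.

0.628 s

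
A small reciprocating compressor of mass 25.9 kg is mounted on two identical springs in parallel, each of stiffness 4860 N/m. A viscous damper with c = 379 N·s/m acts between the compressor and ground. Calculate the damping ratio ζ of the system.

Parallel springs add: k_eq = 2 × 4860 = 9720 N/m.
ω_n = √(k_eq/m) = √(9720/25.9) = 19.37 rad/s.
Critical damping c_c = 2√(k_eq·m) = 2√(9720 × 25.9) = 1003 N·s/m, so ζ = c/c_c = 379/1003 = 0.3777.

0.378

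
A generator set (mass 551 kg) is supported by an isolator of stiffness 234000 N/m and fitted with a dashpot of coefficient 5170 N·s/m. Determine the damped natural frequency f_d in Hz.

3.19 Hz

ω_n = √(k/m) = √(234000/551) = 20.61 rad/s.
Critical damping c_c = 2√(k·m) = 2√(234000 × 551) = 22710 N·s/m, so ζ = c/c_c = 5170/22710 = 0.2277.
ω_d = ω_n√(1 − ζ²) = 20.61 × √(1 − 0.0518) = 20.07 rad/s.
f_d = ω_d/(2π) = 3.194 Hz.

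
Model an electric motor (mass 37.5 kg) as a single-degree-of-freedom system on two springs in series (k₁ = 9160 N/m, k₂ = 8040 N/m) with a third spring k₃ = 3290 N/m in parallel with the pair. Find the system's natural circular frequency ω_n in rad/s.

Series pair: k_s = k₁k₂/(k₁+k₂) = (9160)(8040)/(9160 + 8040) = 4282 N/m. In parallel with k₃: k_eq = 4282 + 3290 = 7572 N/m.
ω_n = √(k_eq/m) = √(7572/37.5) = √201.9 = 14.21 rad/s.

14.2 rad/s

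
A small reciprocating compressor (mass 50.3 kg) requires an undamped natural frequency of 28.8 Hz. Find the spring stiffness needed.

ω_n = 2πf_n = 2π × 28.8 = 181.0 rad/s.
k = m·ω_n² = 50.3 × 181.0² = 50.3 × 32740 = 1647000 N/m.

1650000 N/m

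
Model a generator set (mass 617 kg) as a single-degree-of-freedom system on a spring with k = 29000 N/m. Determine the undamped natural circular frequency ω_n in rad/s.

6.86 rad/s

ω_n = √(k/m) = √(29000/617) = √47.00 = 6.856 rad/s.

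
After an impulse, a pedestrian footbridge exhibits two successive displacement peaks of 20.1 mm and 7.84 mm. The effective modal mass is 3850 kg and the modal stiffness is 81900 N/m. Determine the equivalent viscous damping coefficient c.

Logarithmic decrement δ = (1/n)·ln(x₀/x_n) = (1/1)·ln(20.1/7.84) = (1/1)·ln(2.564) = 0.9415.
ζ = δ/√(4π² + δ²) = 0.9415/√(39.48 + 0.886) = 0.9415/6.353 = 0.1482.
c = ζ · 2√(km) = 0.1482 × 2√(81900 × 3850) = 0.1482 × 35510 = 5263 N·s/m.

5260 N·s/m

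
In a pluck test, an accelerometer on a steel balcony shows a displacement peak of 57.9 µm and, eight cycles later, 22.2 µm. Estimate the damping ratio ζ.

Logarithmic decrement δ = (1/n)·ln(x₀/x_n) = (1/8)·ln(57.9/22.2) = (1/8)·ln(2.608) = 0.1198.
ζ = δ/√(4π² + δ²) = 0.1198/√(39.48 + 0.0144) = 0.1198/6.284 = 0.01907.

0.0191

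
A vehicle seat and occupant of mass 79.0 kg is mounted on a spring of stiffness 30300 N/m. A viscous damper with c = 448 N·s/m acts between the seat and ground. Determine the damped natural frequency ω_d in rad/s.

ω_n = √(k/m) = √(30300/79.0) = 19.58 rad/s.
Critical damping c_c = 2√(k·m) = 2√(30300 × 79.0) = 3094 N·s/m, so ζ = c/c_c = 448/3094 = 0.1448.
ω_d = ω_n√(1 − ζ²) = 19.58 × √(1 − 0.0210) = 19.38 rad/s.

19.4 rad/s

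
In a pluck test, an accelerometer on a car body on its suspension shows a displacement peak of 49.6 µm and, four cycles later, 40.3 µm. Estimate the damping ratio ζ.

Logarithmic decrement δ = (1/n)·ln(x₀/x_n) = (1/4)·ln(49.6/40.3) = (1/4)·ln(1.231) = 0.05191.
ζ = δ/√(4π² + δ²) = 0.05191/√(39.48 + 0.00269) = 0.05191/6.283 = 0.008261.

0.00826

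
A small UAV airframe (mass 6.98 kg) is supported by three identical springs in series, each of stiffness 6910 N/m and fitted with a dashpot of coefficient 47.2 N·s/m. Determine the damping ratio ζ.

0.186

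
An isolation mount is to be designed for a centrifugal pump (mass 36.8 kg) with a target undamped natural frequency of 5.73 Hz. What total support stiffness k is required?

47700 N/m

ω_n = 2πf_n = 2π × 5.73 = 36.00 rad/s.
k = m·ω_n² = 36.8 × 36.00² = 36.8 × 1296 = 47700 N/m.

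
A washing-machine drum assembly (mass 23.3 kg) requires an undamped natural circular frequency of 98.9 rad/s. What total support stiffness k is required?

k = m·ω_n² = 23.3 × 98.90² = 23.3 × 9781 = 227900 N/m.

228000 N/m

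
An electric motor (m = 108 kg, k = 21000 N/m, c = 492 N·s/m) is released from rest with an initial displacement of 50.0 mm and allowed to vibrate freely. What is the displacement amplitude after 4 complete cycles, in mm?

ζ = c/(2√(km)) = 492/(2√(21000 × 108)) = 492/3012 = 0.1633.
Logarithmic decrement δ = 2πζ/√(1 − ζ²) = 2π × 0.1633/√(1 − 0.0267) = 1.040.
After n cycles, x_n/x₀ = e^(−nδ), so x_4 = 50.0 × e^(−4 × 1.040) = 50.0 × 0.01559 = 0.7794 mm.

0.779 mm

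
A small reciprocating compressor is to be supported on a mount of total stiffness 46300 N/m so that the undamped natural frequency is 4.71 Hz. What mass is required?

ω_n = 2πf_n = 2π × 4.71 = 29.59 rad/s.
m = k/ω_n² = 46300/29.59² = 46300/875.8 = 52.87 kg.

52.9 kg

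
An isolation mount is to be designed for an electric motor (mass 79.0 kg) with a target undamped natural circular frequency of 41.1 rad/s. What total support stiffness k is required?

k = m·ω_n² = 79.0 × 41.10² = 79.0 × 1689 = 133400 N/m.

133000 N/m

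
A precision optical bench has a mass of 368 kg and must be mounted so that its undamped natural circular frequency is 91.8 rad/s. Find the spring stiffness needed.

k = m·ω_n² = 368 × 91.80² = 368 × 8427 = 3101000 N/m.

3100000 N/m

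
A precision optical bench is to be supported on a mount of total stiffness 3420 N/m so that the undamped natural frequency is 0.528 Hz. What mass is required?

ω_n = 2πf_n = 2π × 0.528 = 3.318 rad/s.
m = k/ω_n² = 3420/3.318² = 3420/11.01 = 310.7 kg.

311 kg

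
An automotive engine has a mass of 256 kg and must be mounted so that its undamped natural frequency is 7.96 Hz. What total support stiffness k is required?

640000 N/m

ω_n = 2πf_n = 2π × 7.96 = 50.01 rad/s.
k = m·ω_n² = 256 × 50.01² = 256 × 2501 = 640400 N/m.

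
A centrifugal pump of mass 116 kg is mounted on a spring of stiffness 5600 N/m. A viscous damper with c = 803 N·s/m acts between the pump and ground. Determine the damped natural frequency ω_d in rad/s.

6.02 rad/s

ω_n = √(k/m) = √(5600/116) = 6.948 rad/s.
Critical damping c_c = 2√(k·m) = 2√(5600 × 116) = 1612 N·s/m, so ζ = c/c_c = 803/1612 = 0.4982.
ω_d = ω_n√(1 − ζ²) = 6.948 × √(1 − 0.248) = 6.025 rad/s.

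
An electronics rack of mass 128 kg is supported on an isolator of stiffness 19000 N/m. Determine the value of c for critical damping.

c_c = 2√(k·m) = 2√(19000 × 128) = 2 × 1559 = 3119 N·s/m.

3120 N·s/m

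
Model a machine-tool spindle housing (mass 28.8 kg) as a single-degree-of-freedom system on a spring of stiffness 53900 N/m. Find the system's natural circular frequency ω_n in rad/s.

43.3 rad/s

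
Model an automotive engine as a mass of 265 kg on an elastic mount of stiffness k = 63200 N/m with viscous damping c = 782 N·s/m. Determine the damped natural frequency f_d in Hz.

2.45 Hz

ω_n = √(k/m) = √(63200/265) = 15.44 rad/s.
Critical damping c_c = 2√(k·m) = 2√(63200 × 265) = 8185 N·s/m, so ζ = c/c_c = 782/8185 = 0.09554.
ω_d = ω_n√(1 − ζ²) = 15.44 × √(1 − 0.00913) = 15.37 rad/s.
f_d = ω_d/(2π) = 2.447 Hz.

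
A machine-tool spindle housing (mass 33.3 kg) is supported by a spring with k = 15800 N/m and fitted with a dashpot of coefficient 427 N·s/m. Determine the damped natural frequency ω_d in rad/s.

20.8 rad/s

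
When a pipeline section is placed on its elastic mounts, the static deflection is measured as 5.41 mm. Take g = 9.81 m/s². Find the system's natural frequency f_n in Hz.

6.78 Hz

ω_n = √(g/δ_st) = √(9.81/0.00541) = √1813 = 42.58 rad/s.
f_n = ω_n/(2π) = 42.58/6.283 = 6.777 Hz.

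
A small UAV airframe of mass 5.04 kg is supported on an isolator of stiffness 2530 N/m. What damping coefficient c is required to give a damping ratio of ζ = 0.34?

76.8 N·s/m

c_c = 2√(k·m) = 2√(2530 × 5.04) = 225.8 N·s/m.
c = ζ·c_c = 0.34 × 225.8 = 76.79 N·s/m.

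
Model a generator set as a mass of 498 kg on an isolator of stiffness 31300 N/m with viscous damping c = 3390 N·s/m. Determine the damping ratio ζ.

0.429

ω_n = √(k/m) = √(31300/498) = 7.928 rad/s.
Critical damping c_c = 2√(k·m) = 2√(31300 × 498) = 7896 N·s/m, so ζ = c/c_c = 3390/7896 = 0.4293.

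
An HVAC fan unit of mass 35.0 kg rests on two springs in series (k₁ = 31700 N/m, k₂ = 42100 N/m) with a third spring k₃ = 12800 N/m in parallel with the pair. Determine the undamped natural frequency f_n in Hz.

Series pair: k_s = k₁k₂/(k₁+k₂) = (31700)(42100)/(31700 + 42100) = 18080 N/m. In parallel with k₃: k_eq = 18080 + 12800 = 30880 N/m.
ω_n = √(k_eq/m) = √(30880/35.0) = √882.4 = 29.71 rad/s.
f_n = ω_n/(2π) = 29.71/6.283 = 4.728 Hz.

4.73 Hz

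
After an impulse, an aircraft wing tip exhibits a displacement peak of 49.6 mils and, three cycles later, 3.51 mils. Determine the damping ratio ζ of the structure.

0.139

Logarithmic decrement δ = (1/n)·ln(x₀/x_n) = (1/3)·ln(49.6/3.51) = (1/3)·ln(14.13) = 0.8828.
ζ = δ/√(4π² + δ²) = 0.8828/√(39.48 + 0.779) = 0.8828/6.345 = 0.1391.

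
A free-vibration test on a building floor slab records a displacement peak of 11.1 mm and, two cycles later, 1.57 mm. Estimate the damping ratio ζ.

0.154

Logarithmic decrement δ = (1/n)·ln(x₀/x_n) = (1/2)·ln(11.1/1.57) = (1/2)·ln(7.070) = 0.9779.
ζ = δ/√(4π² + δ²) = 0.9779/√(39.48 + 0.956) = 0.9779/6.359 = 0.1538.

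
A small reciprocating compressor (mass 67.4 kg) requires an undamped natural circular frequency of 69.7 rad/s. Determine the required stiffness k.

327000 N/m

k = m·ω_n² = 67.4 × 69.70² = 67.4 × 4858 = 327400 N/m.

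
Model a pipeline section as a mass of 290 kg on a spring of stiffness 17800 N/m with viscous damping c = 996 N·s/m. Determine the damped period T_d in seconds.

0.822 s

ω_n = √(k/m) = √(17800/290) = 7.834 rad/s.
Critical damping c_c = 2√(k·m) = 2√(17800 × 290) = 4544 N·s/m, so ζ = c/c_c = 996/4544 = 0.2192.
ω_d = ω_n√(1 − ζ²) = 7.834 × √(1 − 0.0480) = 7.644 rad/s.
T_d = 2π/ω_d = 0.8220 s.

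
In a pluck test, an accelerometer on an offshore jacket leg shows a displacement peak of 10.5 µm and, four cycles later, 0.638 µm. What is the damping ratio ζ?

0.111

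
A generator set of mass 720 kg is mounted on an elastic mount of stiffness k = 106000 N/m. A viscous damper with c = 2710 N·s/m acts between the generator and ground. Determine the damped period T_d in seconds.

0.524 s

ω_n = √(k/m) = √(106000/720) = 12.13 rad/s.
Critical damping c_c = 2√(k·m) = 2√(106000 × 720) = 17470 N·s/m, so ζ = c/c_c = 2710/17470 = 0.1551.
ω_d = ω_n√(1 − ζ²) = 12.13 × √(1 − 0.0241) = 11.99 rad/s.
T_d = 2π/ω_d = 0.5242 s.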